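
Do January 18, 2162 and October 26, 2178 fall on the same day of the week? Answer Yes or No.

Yes

From Jan 18, 2162 to Oct 26, 2178 is 6125 days.
6125 mod 7 = 0, so they are the same weekday.
(Jan 18, 2162 is a Monday; Oct 26, 2178 is a Monday.)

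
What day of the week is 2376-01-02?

Friday

Doomsday rule: the anchor day for the 2300s is Wednesday. For year 76: 76÷12 = 6 r 4, and 4÷4 = 1, so 6+4+1 = 11.
Wednesday + 11 ≡ Sunday — that's 2376's doomsday.
In January the doomsday date is Jan 4 (2376 is a leap year (divisible by 4)).
Jan 2 is 2 days before Jan 4; 2 mod 7 = 2, so Sunday − 2 = Friday.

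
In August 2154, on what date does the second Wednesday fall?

August 14, 2154

August 1, 2154 is a Thursday.
The first Wednesday is therefore August 7 (6 days later).
The second Wednesday is 7 + 1×7 = August 14.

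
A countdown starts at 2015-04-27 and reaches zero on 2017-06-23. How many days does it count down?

788

Apr 27, 2015 → Apr 27, 2016: 366 days (Feb 29, 2016 is in that span).
Apr 27, 2016 → Apr 27, 2017: 365 days.
Apr 27, 2017 → May 27, 2017: 30 days (April has 30).
May 27, 2017 → Jun 23, 2017: 27 days.
Total: 788 days.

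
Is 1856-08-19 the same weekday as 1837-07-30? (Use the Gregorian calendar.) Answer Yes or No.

No

From Jul 30, 1837 to Aug 19, 1856 is 6960 days.
6960 mod 7 = 2, so they are different weekdays.
(Jul 30, 1837 is a Sunday; Aug 19, 1856 is a Tuesday.)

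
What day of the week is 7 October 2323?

Doomsday rule: the anchor day for the 2300s is Wednesday. For year 23: 23÷12 = 1 r 11, and 11÷4 = 2, so 1+11+2 = 14.
Wednesday + 14 ≡ Wednesday — that's 2323's doomsday.
In October the doomsday date is Oct 10.
Oct 7 is 3 days before Oct 10; 3 mod 7 = 3, so Wednesday − 3 = Sunday.

Sunday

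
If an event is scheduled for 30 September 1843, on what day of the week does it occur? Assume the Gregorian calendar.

January 1, 1843 is a Sunday.
Jan 1, 1843 → Feb 1, 1843: 31 days (January has 31).
Feb 1, 1843 → Mar 1, 1843: 28 days (February has 28).
Mar 1, 1843 → Apr 1, 1843: 31 days (March has 31).
Apr 1, 1843 → May 1, 1843: 30 days (April has 30).
May 1, 1843 → Jun 1, 1843: 31 days (May has 31).
Jun 1, 1843 → Jul 1, 1843: 30 days (June has 30).
Jul 1, 1843 → Aug 1, 1843: 31 days (July has 31).
Aug 1, 1843 → Sep 1, 1843: 31 days (August has 31).
Sep 1, 1843 → Sep 30, 1843: 29 days.
Total: 272 days.
272 mod 7 = 6, so Sunday + 6 = Saturday.

Saturday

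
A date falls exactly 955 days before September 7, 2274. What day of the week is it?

Friday

First find the weekday of Sep 7, 2274. Doomsday rule: the anchor day for the 2200s is Friday. For year 74: 74÷12 = 6 r 2, and 2÷4 = 0, so 6+2+0 = 8.
Friday + 8 ≡ Saturday — that's 2274's doomsday.
In September the doomsday date is Sep 5.
Sep 7 is 2 days after Sep 5; 2 mod 7 = 2, so Saturday + 2 = Monday.
955 mod 7 = 3, so 955 days before a Monday is Monday − 3 = Friday.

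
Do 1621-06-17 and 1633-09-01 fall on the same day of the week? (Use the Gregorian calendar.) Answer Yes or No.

From Jun 17, 1621 to Sep 1, 1633 is 4459 days.
4459 mod 7 = 0, so they are the same weekday.
(Jun 17, 1621 is a Thursday; Sep 1, 1633 is a Thursday.)

Yes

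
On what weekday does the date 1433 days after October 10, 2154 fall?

Oct 10, 2154 is a Thursday.
1433 mod 7 = 5, so 1433 days after a Thursday is Thursday + 5 = Tuesday.

Tuesday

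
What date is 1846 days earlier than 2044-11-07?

−366 (one year; includes Feb 29, 2044) → Nov 7, 2043 (1480 left).
−365 (one year) → Nov 7, 2042 (1115 left).
−365 (one year) → Nov 7, 2041 (750 left).
−365 (one year) → Nov 7, 2040 (385 left).
−7 → Oct 31, 2040 (end of Oct, 31 days; 378 left).
−31 → Sep 30, 2040 (end of Sep, 30 days; 347 left).
−30 → Aug 31, 2040 (end of Aug, 31 days; 317 left).
−31 → Jul 31, 2040 (end of Jul, 31 days; 286 left).
−31 → Jun 30, 2040 (end of Jun, 30 days; 255 left).
−30 → May 31, 2040 (end of May, 31 days; 225 left).
−31 → Apr 30, 2040 (end of Apr, 30 days; 194 left).
−30 → Mar 31, 2040 (end of Mar, 31 days; 164 left).
−31 → Feb 29, 2040 (end of Feb, 29 days; 133 left).
−29 → Jan 31, 2040 (end of Jan, 31 days; 104 left).
−31 → Dec 31, 2039 (end of Dec, 31 days; 73 left).
−31 → Nov 30, 2039 (end of Nov, 30 days; 42 left).
−30 → Oct 31, 2039 (end of Oct, 31 days; 12 left).
−12 → Oct 19, 2039.

October 19, 2039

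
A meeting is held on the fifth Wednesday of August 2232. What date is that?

August 29, 2232

August 1, 2232 is a Wednesday.
The first Wednesday is therefore August 1 (same day).
The fifth Wednesday is 1 + 4×7 = August 29.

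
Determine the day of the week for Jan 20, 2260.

Friday

Doomsday rule: the anchor day for the 2200s is Friday. For year 60: 60÷12 = 5 r 0, and 0÷4 = 0, so 5+0+0 = 5.
Friday + 5 ≡ Wednesday — that's 2260's doomsday.
In January the doomsday date is Jan 4 (2260 is a leap year (divisible by 4)).
Jan 20 is 16 days after Jan 4; 16 mod 7 = 2, so Wednesday + 2 = Friday.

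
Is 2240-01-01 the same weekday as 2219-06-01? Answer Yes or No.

From Jun 1, 2219 to Jan 1, 2240 is 7519 days.
7519 mod 7 = 1, so they are different weekdays.
(Jun 1, 2219 is a Tuesday; Jan 1, 2240 is a Wednesday.)

No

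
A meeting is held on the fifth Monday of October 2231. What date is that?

October 1, 2231 is a Saturday.
The first Monday is therefore October 3 (2 days later).
The fifth Monday is 3 + 4×7 = October 31.

October 31, 2231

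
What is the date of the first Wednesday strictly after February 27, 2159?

Feb 27, 2159 is a Tuesday.
From Tuesday to the next Wednesday is 1 day.
Feb 27, 2159 + 1 = Feb 28, 2159.

February 28, 2159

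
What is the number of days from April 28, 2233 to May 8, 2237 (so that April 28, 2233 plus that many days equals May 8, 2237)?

Apr 28, 2233 → Apr 28, 2234: 365 days.
Apr 28, 2234 → Apr 28, 2235: 365 days.
Apr 28, 2235 → Apr 28, 2236: 366 days (Feb 29, 2236 is in that span).
Apr 28, 2236 → May 28, 2236: 30 days (April has 30).
May 28, 2236 → Jun 28, 2236: 31 days (May has 31).
Jun 28, 2236 → Jul 28, 2236: 30 days (June has 30).
Jul 28, 2236 → Aug 28, 2236: 31 days (July has 31).
Aug 28, 2236 → Sep 28, 2236: 31 days (August has 31).
Sep 28, 2236 → Oct 28, 2236: 30 days (September has 30).
Oct 28, 2236 → Nov 28, 2236: 31 days (October has 31).
Nov 28, 2236 → Dec 28, 2236: 30 days (November has 30).
Dec 28, 2236 → Jan 28, 2237: 31 days (December has 31).
Jan 28, 2237 → Feb 28, 2237: 31 days (January has 31).
Feb 28, 2237 → Mar 28, 2237: 28 days (February has 28).
Mar 28, 2237 → Apr 28, 2237: 31 days (March has 31).
Apr 28, 2237 → May 8, 2237: 10 days.
Total: 1471 days.

1471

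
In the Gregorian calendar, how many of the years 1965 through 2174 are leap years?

Multiples of 4 in [1965,2174]: 52.
Of those, multiples of 100: 2 (not leap unless ÷400).
Multiples of 400: 1.
Leap years = 52 − 2 + 1 = 51.

51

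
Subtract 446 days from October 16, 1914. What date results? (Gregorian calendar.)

−365 (one year) → Oct 16, 1913 (81 left).
−16 → Sep 30, 1913 (end of Sep, 30 days; 65 left).
−30 → Aug 31, 1913 (end of Aug, 31 days; 35 left).
−31 → Jul 31, 1913 (end of Jul, 31 days; 4 left).
−4 → Jul 27, 1913.

July 27, 1913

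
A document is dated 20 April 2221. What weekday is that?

Doomsday rule: the anchor day for the 2200s is Friday. For year 21: 21÷12 = 1 r 9, and 9÷4 = 2, so 1+9+2 = 12.
Friday + 12 ≡ Wednesday — that's 2221's doomsday.
In April the doomsday date is Apr 4.
Apr 20 is 16 days after Apr 4; 16 mod 7 = 2, so Wednesday + 2 = Friday.

Friday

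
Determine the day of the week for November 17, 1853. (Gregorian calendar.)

Doomsday rule: the anchor day for the 1800s is Friday. For year 53: 53÷12 = 4 r 5, and 5÷4 = 1, so 4+5+1 = 10.
Friday + 10 ≡ Monday — that's 1853's doomsday.
In November the doomsday date is Nov 7.
Nov 17 is 10 days after Nov 7; 10 mod 7 = 3, so Monday + 3 = Thursday.

Thursday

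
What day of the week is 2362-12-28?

Friday

Doomsday rule: the anchor day for the 2300s is Wednesday. For year 62: 62÷12 = 5 r 2, and 2÷4 = 0, so 5+2+0 = 7.
Wednesday + 7 ≡ Wednesday — that's 2362's doomsday.
In December the doomsday date is Dec 12.
Dec 28 is 16 days after Dec 12; 16 mod 7 = 2, so Wednesday + 2 = Friday.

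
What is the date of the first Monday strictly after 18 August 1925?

Aug 18, 1925 is a Tuesday.
From Tuesday to the next Monday is 6 days.
Aug 18, 1925 + 6 = Aug 24, 1925.

August 24, 1925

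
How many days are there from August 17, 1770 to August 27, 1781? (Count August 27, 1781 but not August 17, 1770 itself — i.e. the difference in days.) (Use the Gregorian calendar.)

Aug 17, 1770 → Aug 17, 1771: 365 days.
Aug 17, 1771 → Aug 17, 1772: 366 days (Feb 29, 1772 is in that span).
Aug 17, 1772 → Aug 17, 1773: 365 days.
Aug 17, 1773 → Aug 17, 1774: 365 days.
Aug 17, 1774 → Aug 17, 1775: 365 days.
Aug 17, 1775 → Aug 17, 1776: 366 days (Feb 29, 1776 is in that span).
Aug 17, 1776 → Aug 17, 1777: 365 days.
Aug 17, 1777 → Aug 17, 1778: 365 days.
Aug 17, 1778 → Aug 17, 1779: 365 days.
Aug 17, 1779 → Aug 17, 1780: 366 days (Feb 29, 1780 is in that span).
Aug 17, 1780 → Sep 17, 1780: 31 days (August has 31).
Sep 17, 1780 → Oct 17, 1780: 30 days (September has 30).
Oct 17, 1780 → Nov 17, 1780: 31 days (October has 31).
Nov 17, 1780 → Dec 17, 1780: 30 days (November has 30).
Dec 17, 1780 → Jan 17, 1781: 31 days (December has 31).
Jan 17, 1781 → Feb 17, 1781: 31 days (January has 31).
Feb 17, 1781 → Mar 17, 1781: 28 days (February has 28).
Mar 17, 1781 → Apr 17, 1781: 31 days (March has 31).
Apr 17, 1781 → May 17, 1781: 30 days (April has 30).
May 17, 1781 → Jun 17, 1781: 31 days (May has 31).
Jun 17, 1781 → Jul 17, 1781: 30 days (June has 30).
Jul 17, 1781 → Aug 17, 1781: 31 days (July has 31).
Aug 17, 1781 → Aug 27, 1781: 10 days.
Total: 4028 days.

4028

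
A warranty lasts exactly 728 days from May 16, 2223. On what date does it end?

+366 (one year; includes Feb 29, 2224) → May 16, 2224 (362 left).
May has 31 days: +16 → Jun 1, 2224 (346 left).
Jun has 30 days: +30 → Jul 1, 2224 (316 left).
Jul has 31 days: +31 → Aug 1, 2224 (285 left).
Aug has 31 days: +31 → Sep 1, 2224 (254 left).
Sep has 30 days: +30 → Oct 1, 2224 (224 left).
Oct has 31 days: +31 → Nov 1, 2224 (193 left).
Nov has 30 days: +30 → Dec 1, 2224 (163 left).
Dec has 31 days: +31 → Jan 1, 2225 (132 left).
Jan has 31 days: +31 → Feb 1, 2225 (101 left).
Feb has 28 days: +28 → Mar 1, 2225 (73 left).
Mar has 31 days: +31 → Apr 1, 2225 (42 left).
Apr has 30 days: +30 → May 1, 2225 (12 left).
+12 → May 13, 2225.

May 13, 2225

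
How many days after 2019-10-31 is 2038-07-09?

Oct 31, 2019 → Oct 31, 2020: 366 days (Feb 29, 2020 is in that span).
Oct 31, 2020 → Oct 31, 2021: 365 days.
Oct 31, 2021 → Oct 31, 2022: 365 days.
Oct 31, 2022 → Oct 31, 2023: 365 days.
Oct 31, 2023 → Oct 31, 2024: 366 days (Feb 29, 2024 is in that span).
Oct 31, 2024 → Oct 31, 2025: 365 days.
Oct 31, 2025 → Oct 31, 2026: 365 days.
Oct 31, 2026 → Oct 31, 2027: 365 days.
Oct 31, 2027 → Oct 31, 2028: 366 days (Feb 29, 2028 is in that span).
Oct 31, 2028 → Oct 31, 2029: 365 days.
Oct 31, 2029 → Oct 31, 2030: 365 days.
Oct 31, 2030 → Oct 31, 2031: 365 days.
Oct 31, 2031 → Oct 31, 2032: 366 days (Feb 29, 2032 is in that span).
Oct 31, 2032 → Oct 31, 2033: 365 days.
Oct 31, 2033 → Oct 31, 2034: 365 days.
Oct 31, 2034 → Oct 31, 2035: 365 days.
Oct 31, 2035 → Oct 31, 2036: 366 days (Feb 29, 2036 is in that span).
Oct 31, 2036 → Oct 31, 2037: 365 days.
Oct 31, 2037 → Nov 30, 2037: 30 days (October has 31).
Nov 30, 2037 → Dec 30, 2037: 30 days (November has 30).
Dec 30, 2037 → Jan 30, 2038: 31 days (December has 31).
Jan 30, 2038 → Feb 28, 2038: 29 days (January has 31).
Feb 28, 2038 → Mar 28, 2038: 28 days (February has 28).
Mar 28, 2038 → Apr 28, 2038: 31 days (March has 31).
Apr 28, 2038 → May 28, 2038: 30 days (April has 30).
May 28, 2038 → Jun 28, 2038: 31 days (May has 31).
Jun 28, 2038 → Jul 9, 2038: 11 days.
Total: 6826 days.

6826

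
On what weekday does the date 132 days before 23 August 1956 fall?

First find the weekday of Aug 23, 1956. Doomsday rule: the anchor day for the 1900s is Wednesday. For year 56: 56÷12 = 4 r 8, and 8÷4 = 2, so 4+8+2 = 14.
Wednesday + 14 ≡ Wednesday — that's 1956's doomsday.
In August the doomsday date is Aug 8.
Aug 23 is 15 days after Aug 8; 15 mod 7 = 1, so Wednesday + 1 = Thursday.
132 mod 7 = 6, so 132 days before a Thursday is Thursday − 6 = Friday.

Friday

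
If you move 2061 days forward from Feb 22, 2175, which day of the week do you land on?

First find the weekday of Feb 22, 2175. Doomsday rule: the anchor day for the 2100s is Sunday. For year 75: 75÷12 = 6 r 3, and 3÷4 = 0, so 6+3+0 = 9.
Sunday + 9 ≡ Tuesday — that's 2175's doomsday.
In February the doomsday date is Feb 28 (2175 is not a leap year).
Feb 22 is 6 days before Feb 28; 6 mod 7 = 6, so Tuesday − 6 = Wednesday.
2061 mod 7 = 3, so 2061 days after a Wednesday is Wednesday + 3 = Saturday.

Saturday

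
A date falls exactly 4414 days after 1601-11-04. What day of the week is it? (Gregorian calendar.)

First find the weekday of Nov 4, 1601. Doomsday rule: the anchor day for the 1600s is Tuesday. For year 01: 1÷12 = 0 r 1, and 1÷4 = 0, so 0+1+0 = 1.
Tuesday + 1 ≡ Wednesday — that's 1601's doomsday.
In November the doomsday date is Nov 7.
Nov 4 is 3 days before Nov 7; 3 mod 7 = 3, so Wednesday − 3 = Sunday.
4414 mod 7 = 4, so 4414 days after a Sunday is Sunday + 4 = Thursday.

Thursday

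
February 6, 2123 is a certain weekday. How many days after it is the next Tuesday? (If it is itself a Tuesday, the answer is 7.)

3

Feb 6, 2123 is a Saturday.
From Saturday to the next Tuesday is 3 days.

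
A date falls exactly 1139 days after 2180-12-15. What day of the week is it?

Wednesday

Dec 15, 2180 is a Friday.
1139 mod 7 = 5, so 1139 days after a Friday is Friday + 5 = Wednesday.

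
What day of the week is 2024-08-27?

Tuesday

Doomsday rule: the anchor day for the 2000s is Tuesday. For year 24: 24÷12 = 2 r 0, and 0÷4 = 0, so 2+0+0 = 2.
Tuesday + 2 ≡ Thursday — that's 2024's doomsday.
In August the doomsday date is Aug 8.
Aug 27 is 19 days after Aug 8; 19 mod 7 = 5, so Thursday + 5 = Tuesday.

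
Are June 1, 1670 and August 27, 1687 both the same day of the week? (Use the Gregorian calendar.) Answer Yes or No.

From Jun 1, 1670 to Aug 27, 1687 is 6296 days.
6296 mod 7 = 3, so they are different weekdays.
(Jun 1, 1670 is a Sunday; Aug 27, 1687 is a Wednesday.)

No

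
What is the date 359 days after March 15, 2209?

March 9, 2210

Mar has 31 days: +17 → Apr 1, 2209 (342 left).
Apr has 30 days: +30 → May 1, 2209 (312 left).
May has 31 days: +31 → Jun 1, 2209 (281 left).
Jun has 30 days: +30 → Jul 1, 2209 (251 left).
Jul has 31 days: +31 → Aug 1, 2209 (220 left).
Aug has 31 days: +31 → Sep 1, 2209 (189 left).
Sep has 30 days: +30 → Oct 1, 2209 (159 left).
Oct has 31 days: +31 → Nov 1, 2209 (128 left).
Nov has 30 days: +30 → Dec 1, 2209 (98 left).
Dec has 31 days: +31 → Jan 1, 2210 (67 left).
Jan has 31 days: +31 → Feb 1, 2210 (36 left).
Feb has 28 days: +28 → Mar 1, 2210 (8 left).
+8 → Mar 9, 2210.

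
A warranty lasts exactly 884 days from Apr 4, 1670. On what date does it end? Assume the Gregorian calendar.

September 4, 1672

+365 (one year) → Apr 4, 1671 (519 left).
+366 (one year; includes Feb 29, 1672) → Apr 4, 1672 (153 left).
Apr has 30 days: +27 → May 1, 1672 (126 left).
May has 31 days: +31 → Jun 1, 1672 (95 left).
Jun has 30 days: +30 → Jul 1, 1672 (65 left).
Jul has 31 days: +31 → Aug 1, 1672 (34 left).
Aug has 31 days: +31 → Sep 1, 1672 (3 left).
+3 → Sep 4, 1672.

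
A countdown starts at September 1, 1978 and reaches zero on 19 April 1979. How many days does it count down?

Sep 1, 1978 → Oct 1, 1978: 30 days (September has 30).
Oct 1, 1978 → Nov 1, 1978: 31 days (October has 31).
Nov 1, 1978 → Dec 1, 1978: 30 days (November has 30).
Dec 1, 1978 → Jan 1, 1979: 31 days (December has 31).
Jan 1, 1979 → Feb 1, 1979: 31 days (January has 31).
Feb 1, 1979 → Mar 1, 1979: 28 days (February has 28).
Mar 1, 1979 → Apr 1, 1979: 31 days (March has 31).
Apr 1, 1979 → Apr 19, 1979: 18 days.
Total: 230 days.

230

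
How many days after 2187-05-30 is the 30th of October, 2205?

May 30, 2187 → May 30, 2188: 366 days (Feb 29, 2188 is in that span).
May 30, 2188 → May 30, 2189: 365 days.
May 30, 2189 → May 30, 2190: 365 days.
May 30, 2190 → May 30, 2191: 365 days.
May 30, 2191 → May 30, 2192: 366 days (Feb 29, 2192 is in that span).
May 30, 2192 → May 30, 2193: 365 days.
May 30, 2193 → May 30, 2194: 365 days.
May 30, 2194 → May 30, 2195: 365 days.
May 30, 2195 → May 30, 2196: 366 days (Feb 29, 2196 is in that span).
May 30, 2196 → May 30, 2197: 365 days.
May 30, 2197 → May 30, 2198: 365 days.
May 30, 2198 → May 30, 2199: 365 days.
May 30, 2199 → May 30, 2200: 365 days.
May 30, 2200 → May 30, 2201: 365 days.
May 30, 2201 → May 30, 2202: 365 days.
May 30, 2202 → May 30, 2203: 365 days.
May 30, 2203 → May 30, 2204: 366 days (Feb 29, 2204 is in that span).
May 30, 2204 → May 30, 2205: 365 days.
May 30, 2205 → Jun 30, 2205: 31 days (May has 31).
Jun 30, 2205 → Jul 30, 2205: 30 days (June has 30).
Jul 30, 2205 → Aug 30, 2205: 31 days (July has 31).
Aug 30, 2205 → Sep 30, 2205: 31 days (August has 31).
Sep 30, 2205 → Oct 30, 2205: 30 days.
Total: 6727 days.

6727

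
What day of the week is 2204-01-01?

Sunday

January 1, 2204 is a Sunday.
Total: 0 days.
0 mod 7 = 0, so Sunday + 0 = Sunday.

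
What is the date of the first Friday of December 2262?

December 1, 2262 is a Monday.
The first Friday is therefore December 5 (4 days later).

December 5, 2262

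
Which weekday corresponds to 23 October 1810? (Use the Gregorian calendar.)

Doomsday rule: the anchor day for the 1800s is Friday. For year 10: 10÷12 = 0 r 10, and 10÷4 = 2, so 0+10+2 = 12.
Friday + 12 ≡ Wednesday — that's 1810's doomsday.
In October the doomsday date is Oct 10.
Oct 23 is 13 days after Oct 10; 13 mod 7 = 6, so Wednesday + 6 = Tuesday.

Tuesday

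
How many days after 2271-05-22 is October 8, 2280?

3427

May 22, 2271 → May 22, 2272: 366 days (Feb 29, 2272 is in that span).
May 22, 2272 → May 22, 2273: 365 days.
May 22, 2273 → May 22, 2274: 365 days.
May 22, 2274 → May 22, 2275: 365 days.
May 22, 2275 → May 22, 2276: 366 days (Feb 29, 2276 is in that span).
May 22, 2276 → May 22, 2277: 365 days.
May 22, 2277 → May 22, 2278: 365 days.
May 22, 2278 → May 22, 2279: 365 days.
May 22, 2279 → May 22, 2280: 366 days (Feb 29, 2280 is in that span).
May 22, 2280 → Jun 22, 2280: 31 days (May has 31).
Jun 22, 2280 → Jul 22, 2280: 30 days (June has 30).
Jul 22, 2280 → Aug 22, 2280: 31 days (July has 31).
Aug 22, 2280 → Sep 22, 2280: 31 days (August has 31).
Sep 22, 2280 → Oct 8, 2280: 16 days.
Total: 3427 days.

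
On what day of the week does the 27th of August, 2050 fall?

Saturday

January 1, 2050 is a Saturday.
Jan 1, 2050 → Feb 1, 2050: 31 days (January has 31).
Feb 1, 2050 → Mar 1, 2050: 28 days (February has 28).
Mar 1, 2050 → Apr 1, 2050: 31 days (March has 31).
Apr 1, 2050 → May 1, 2050: 30 days (April has 30).
May 1, 2050 → Jun 1, 2050: 31 days (May has 31).
Jun 1, 2050 → Jul 1, 2050: 30 days (June has 30).
Jul 1, 2050 → Aug 1, 2050: 31 days (July has 31).
Aug 1, 2050 → Aug 27, 2050: 26 days.
Total: 238 days.
238 mod 7 = 0, so Saturday + 0 = Saturday.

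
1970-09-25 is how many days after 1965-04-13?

Apr 13, 1965 → Apr 13, 1966: 365 days.
Apr 13, 1966 → Apr 13, 1967: 365 days.
Apr 13, 1967 → Apr 13, 1968: 366 days (Feb 29, 1968 is in that span).
Apr 13, 1968 → Apr 13, 1969: 365 days.
Apr 13, 1969 → Apr 13, 1970: 365 days.
Apr 13, 1970 → May 13, 1970: 30 days (April has 30).
May 13, 1970 → Jun 13, 1970: 31 days (May has 31).
Jun 13, 1970 → Jul 13, 1970: 30 days (June has 30).
Jul 13, 1970 → Aug 13, 1970: 31 days (July has 31).
Aug 13, 1970 → Sep 13, 1970: 31 days (August has 31).
Sep 13, 1970 → Sep 25, 1970: 12 days.
Total: 1991 days.

1991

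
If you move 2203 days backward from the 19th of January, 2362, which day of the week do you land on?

Sunday

Jan 19, 2362 is a Friday.
2203 mod 7 = 5, so 2203 days before a Friday is Friday − 5 = Sunday.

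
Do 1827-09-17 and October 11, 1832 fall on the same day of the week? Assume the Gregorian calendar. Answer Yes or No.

From Sep 17, 1827 to Oct 11, 1832 is 1851 days.
1851 mod 7 = 3, so they are different weekdays.
(Sep 17, 1827 is a Monday; Oct 11, 1832 is a Thursday.)

No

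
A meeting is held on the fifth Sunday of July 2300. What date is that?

July 29, 2300

July 1, 2300 is a Sunday.
The first Sunday is therefore July 1 (same day).
The fifth Sunday is 1 + 4×7 = July 29.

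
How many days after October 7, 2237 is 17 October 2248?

Oct 7, 2237 → Oct 7, 2238: 365 days.
Oct 7, 2238 → Oct 7, 2239: 365 days.
Oct 7, 2239 → Oct 7, 2240: 366 days (Feb 29, 2240 is in that span).
Oct 7, 2240 → Oct 7, 2241: 365 days.
Oct 7, 2241 → Oct 7, 2242: 365 days.
Oct 7, 2242 → Oct 7, 2243: 365 days.
Oct 7, 2243 → Oct 7, 2244: 366 days (Feb 29, 2244 is in that span).
Oct 7, 2244 → Oct 7, 2245: 365 days.
Oct 7, 2245 → Oct 7, 2246: 365 days.
Oct 7, 2246 → Oct 7, 2247: 365 days.
Oct 7, 2247 → Nov 7, 2247: 31 days (October has 31).
Nov 7, 2247 → Dec 7, 2247: 30 days (November has 30).
Dec 7, 2247 → Jan 7, 2248: 31 days (December has 31).
Jan 7, 2248 → Feb 7, 2248: 31 days (January has 31).
Feb 7, 2248 → Mar 7, 2248: 29 days (February has 29).
Mar 7, 2248 → Apr 7, 2248: 31 days (March has 31).
Apr 7, 2248 → May 7, 2248: 30 days (April has 30).
May 7, 2248 → Jun 7, 2248: 31 days (May has 31).
Jun 7, 2248 → Jul 7, 2248: 30 days (June has 30).
Jul 7, 2248 → Aug 7, 2248: 31 days (July has 31).
Aug 7, 2248 → Sep 7, 2248: 31 days (August has 31).
Sep 7, 2248 → Oct 7, 2248: 30 days (September has 30).
Oct 7, 2248 → Oct 17, 2248: 10 days.
Total: 4028 days.

4028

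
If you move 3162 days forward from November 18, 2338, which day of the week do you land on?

Nov 18, 2338 is a Friday.
3162 mod 7 = 5, so 3162 days after a Friday is Friday + 5 = Wednesday.

Wednesday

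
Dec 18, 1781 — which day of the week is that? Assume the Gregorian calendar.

Tuesday

Doomsday rule: the anchor day for the 1700s is Sunday. For year 81: 81÷12 = 6 r 9, and 9÷4 = 2, so 6+9+2 = 17.
Sunday + 17 ≡ Wednesday — that's 1781's doomsday.
In December the doomsday date is Dec 12.
Dec 18 is 6 days after Dec 12; 6 mod 7 = 6, so Wednesday + 6 = Tuesday.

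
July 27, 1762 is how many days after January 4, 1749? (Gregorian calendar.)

Jan 4, 1749 → Jan 4, 1750: 365 days.
Jan 4, 1750 → Jan 4, 1751: 365 days.
Jan 4, 1751 → Jan 4, 1752: 365 days.
Jan 4, 1752 → Jan 4, 1753: 366 days (Feb 29, 1752 is in that span).
Jan 4, 1753 → Jan 4, 1754: 365 days.
Jan 4, 1754 → Jan 4, 1755: 365 days.
Jan 4, 1755 → Jan 4, 1756: 365 days.
Jan 4, 1756 → Jan 4, 1757: 366 days (Feb 29, 1756 is in that span).
Jan 4, 1757 → Jan 4, 1758: 365 days.
Jan 4, 1758 → Jan 4, 1759: 365 days.
Jan 4, 1759 → Jan 4, 1760: 365 days.
Jan 4, 1760 → Jan 4, 1761: 366 days (Feb 29, 1760 is in that span).
Jan 4, 1761 → Jan 4, 1762: 365 days.
Jan 4, 1762 → Feb 4, 1762: 31 days (January has 31).
Feb 4, 1762 → Mar 4, 1762: 28 days (February has 28).
Mar 4, 1762 → Apr 4, 1762: 31 days (March has 31).
Apr 4, 1762 → May 4, 1762: 30 days (April has 30).
May 4, 1762 → Jun 4, 1762: 31 days (May has 31).
Jun 4, 1762 → Jul 4, 1762: 30 days (June has 30).
Jul 4, 1762 → Jul 27, 1762: 23 days.
Total: 4952 days.

4952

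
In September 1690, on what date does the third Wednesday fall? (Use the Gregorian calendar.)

September 1, 1690 is a Friday.
The first Wednesday is therefore September 6 (5 days later).
The third Wednesday is 6 + 2×7 = September 20.

September 20, 1690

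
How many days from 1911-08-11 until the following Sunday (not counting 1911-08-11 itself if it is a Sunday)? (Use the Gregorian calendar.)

Aug 11, 1911 is a Friday.
From Friday to the next Sunday is 2 days.

2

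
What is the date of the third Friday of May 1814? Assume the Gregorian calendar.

May 1, 1814 is a Sunday.
The first Friday is therefore May 6 (5 days later).
The third Friday is 6 + 2×7 = May 20.

May 20, 1814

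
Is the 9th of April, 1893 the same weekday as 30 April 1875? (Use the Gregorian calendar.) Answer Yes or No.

From Apr 30, 1875 to Apr 9, 1893 is 6554 days.
6554 mod 7 = 2, so they are different weekdays.
(Apr 30, 1875 is a Friday; Apr 9, 1893 is a Sunday.)

No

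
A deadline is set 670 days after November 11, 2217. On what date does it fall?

+365 (one year) → Nov 11, 2218 (305 left).
Nov has 30 days: +20 → Dec 1, 2218 (285 left).
Dec has 31 days: +31 → Jan 1, 2219 (254 left).
Jan has 31 days: +31 → Feb 1, 2219 (223 left).
Feb has 28 days: +28 → Mar 1, 2219 (195 left).
Mar has 31 days: +31 → Apr 1, 2219 (164 left).
Apr has 30 days: +30 → May 1, 2219 (134 left).
May has 31 days: +31 → Jun 1, 2219 (103 left).
Jun has 30 days: +30 → Jul 1, 2219 (73 left).
Jul has 31 days: +31 → Aug 1, 2219 (42 left).
Aug has 31 days: +31 → Sep 1, 2219 (11 left).
+11 → Sep 12, 2219.

September 12, 2219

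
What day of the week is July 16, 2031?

Wednesday

Doomsday rule: the anchor day for the 2000s is Tuesday. For year 31: 31÷12 = 2 r 7, and 7÷4 = 1, so 2+7+1 = 10.
Tuesday + 10 ≡ Friday — that's 2031's doomsday.
In July the doomsday date is Jul 11.
Jul 16 is 5 days after Jul 11; 5 mod 7 = 5, so Friday + 5 = Wednesday.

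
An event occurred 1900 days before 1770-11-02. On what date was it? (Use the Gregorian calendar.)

−365 (one year) → Nov 2, 1769 (1535 left).
−365 (one year) → Nov 2, 1768 (1170 left).
−366 (one year; includes Feb 29, 1768) → Nov 2, 1767 (804 left).
−365 (one year) → Nov 2, 1766 (439 left).
−365 (one year) → Nov 2, 1765 (74 left).
−2 → Oct 31, 1765 (end of Oct, 31 days; 72 left).
−31 → Sep 30, 1765 (end of Sep, 30 days; 41 left).
−30 → Aug 31, 1765 (end of Aug, 31 days; 11 left).
−11 → Aug 20, 1765.

August 20, 1765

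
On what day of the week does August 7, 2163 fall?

Sunday

Doomsday rule: the anchor day for the 2100s is Sunday. For year 63: 63÷12 = 5 r 3, and 3÷4 = 0, so 5+3+0 = 8.
Sunday + 8 ≡ Monday — that's 2163's doomsday.
In August the doomsday date is Aug 8.
Aug 7 is 1 day before Aug 8; 1 mod 7 = 1, so Monday − 1 = Sunday.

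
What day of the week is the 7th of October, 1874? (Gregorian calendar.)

Doomsday rule: the anchor day for the 1800s is Friday. For year 74: 74÷12 = 6 r 2, and 2÷4 = 0, so 6+2+0 = 8.
Friday + 8 ≡ Saturday — that's 1874's doomsday.
In October the doomsday date is Oct 10.
Oct 7 is 3 days before Oct 10; 3 mod 7 = 3, so Saturday − 3 = Wednesday.

Wednesday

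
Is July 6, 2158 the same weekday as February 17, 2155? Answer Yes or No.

No

From Feb 17, 2155 to Jul 6, 2158 is 1235 days.
1235 mod 7 = 3, so they are different weekdays.
(Feb 17, 2155 is a Monday; Jul 6, 2158 is a Thursday.)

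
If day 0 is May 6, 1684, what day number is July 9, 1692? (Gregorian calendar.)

May 6, 1684 → May 6, 1685: 365 days.
May 6, 1685 → May 6, 1686: 365 days.
May 6, 1686 → May 6, 1687: 365 days.
May 6, 1687 → May 6, 1688: 366 days (Feb 29, 1688 is in that span).
May 6, 1688 → May 6, 1689: 365 days.
May 6, 1689 → May 6, 1690: 365 days.
May 6, 1690 → May 6, 1691: 365 days.
May 6, 1691 → May 6, 1692: 366 days (Feb 29, 1692 is in that span).
May 6, 1692 → Jun 6, 1692: 31 days (May has 31).
Jun 6, 1692 → Jul 6, 1692: 30 days (June has 30).
Jul 6, 1692 → Jul 9, 1692: 3 days.
Total: 2986 days.

2986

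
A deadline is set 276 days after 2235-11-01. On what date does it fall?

August 3, 2236

Nov has 30 days: +30 → Dec 1, 2235 (246 left).
Dec has 31 days: +31 → Jan 1, 2236 (215 left).
Jan has 31 days: +31 → Feb 1, 2236 (184 left).
Feb has 29 days: +29 → Mar 1, 2236 (155 left).
Mar has 31 days: +31 → Apr 1, 2236 (124 left).
Apr has 30 days: +30 → May 1, 2236 (94 left).
May has 31 days: +31 → Jun 1, 2236 (63 left).
Jun has 30 days: +30 → Jul 1, 2236 (33 left).
Jul has 31 days: +31 → Aug 1, 2236 (2 left).
+2 → Aug 3, 2236.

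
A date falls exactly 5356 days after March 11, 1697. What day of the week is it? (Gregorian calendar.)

Tuesday

First find the weekday of Mar 11, 1697. Doomsday rule: the anchor day for the 1600s is Tuesday. For year 97: 97÷12 = 8 r 1, and 1÷4 = 0, so 8+1+0 = 9.
Tuesday + 9 ≡ Thursday — that's 1697's doomsday.
In March the doomsday date is Mar 14.
Mar 11 is 3 days before Mar 14; 3 mod 7 = 3, so Thursday − 3 = Monday.
5356 mod 7 = 1, so 5356 days after a Monday is Monday + 1 = Tuesday.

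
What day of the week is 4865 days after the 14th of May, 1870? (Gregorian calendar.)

First find the weekday of May 14, 1870. Doomsday rule: the anchor day for the 1800s is Friday. For year 70: 70÷12 = 5 r 10, and 10÷4 = 2, so 5+10+2 = 17.
Friday + 17 ≡ Monday — that's 1870's doomsday.
In May the doomsday date is May 9.
May 14 is 5 days after May 9; 5 mod 7 = 5, so Monday + 5 = Saturday.
4865 mod 7 = 0, so 4865 days after a Saturday is Saturday + 0 = Saturday.

Saturday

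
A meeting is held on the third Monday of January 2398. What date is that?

January 1, 2398 is a Thursday.
The first Monday is therefore January 5 (4 days later).
The third Monday is 5 + 2×7 = January 19.

January 19, 2398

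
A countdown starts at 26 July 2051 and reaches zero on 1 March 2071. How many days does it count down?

7158

Jul 26, 2051 → Jul 26, 2052: 366 days (Feb 29, 2052 is in that span).
Jul 26, 2052 → Jul 26, 2053: 365 days.
Jul 26, 2053 → Jul 26, 2054: 365 days.
Jul 26, 2054 → Jul 26, 2055: 365 days.
Jul 26, 2055 → Jul 26, 2056: 366 days (Feb 29, 2056 is in that span).
Jul 26, 2056 → Jul 26, 2057: 365 days.
Jul 26, 2057 → Jul 26, 2058: 365 days.
Jul 26, 2058 → Jul 26, 2059: 365 days.
Jul 26, 2059 → Jul 26, 2060: 366 days (Feb 29, 2060 is in that span).
Jul 26, 2060 → Jul 26, 2061: 365 days.
Jul 26, 2061 → Jul 26, 2062: 365 days.
Jul 26, 2062 → Jul 26, 2063: 365 days.
Jul 26, 2063 → Jul 26, 2064: 366 days (Feb 29, 2064 is in that span).
Jul 26, 2064 → Jul 26, 2065: 365 days.
Jul 26, 2065 → Jul 26, 2066: 365 days.
Jul 26, 2066 → Jul 26, 2067: 365 days.
Jul 26, 2067 → Jul 26, 2068: 366 days (Feb 29, 2068 is in that span).
Jul 26, 2068 → Jul 26, 2069: 365 days.
Jul 26, 2069 → Jul 26, 2070: 365 days.
Jul 26, 2070 → Aug 26, 2070: 31 days (July has 31).
Aug 26, 2070 → Sep 26, 2070: 31 days (August has 31).
Sep 26, 2070 → Oct 26, 2070: 30 days (September has 30).
Oct 26, 2070 → Nov 26, 2070: 31 days (October has 31).
Nov 26, 2070 → Dec 26, 2070: 30 days (November has 30).
Dec 26, 2070 → Jan 26, 2071: 31 days (December has 31).
Jan 26, 2071 → Feb 26, 2071: 31 days (January has 31).
Feb 26, 2071 → Mar 1, 2071: 3 days.
Total: 7158 days.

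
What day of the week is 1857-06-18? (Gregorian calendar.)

Thursday

January 1, 1857 is a Thursday.
Jan 1, 1857 → Feb 1, 1857: 31 days (January has 31).
Feb 1, 1857 → Mar 1, 1857: 28 days (February has 28).
Mar 1, 1857 → Apr 1, 1857: 31 days (March has 31).
Apr 1, 1857 → May 1, 1857: 30 days (April has 30).
May 1, 1857 → Jun 1, 1857: 31 days (May has 31).
Jun 1, 1857 → Jun 18, 1857: 17 days.
Total: 168 days.
168 mod 7 = 0, so Thursday + 0 = Thursday.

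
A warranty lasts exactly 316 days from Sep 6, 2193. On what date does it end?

Sep has 30 days: +25 → Oct 1, 2193 (291 left).
Oct has 31 days: +31 → Nov 1, 2193 (260 left).
Nov has 30 days: +30 → Dec 1, 2193 (230 left).
Dec has 31 days: +31 → Jan 1, 2194 (199 left).
Jan has 31 days: +31 → Feb 1, 2194 (168 left).
Feb has 28 days: +28 → Mar 1, 2194 (140 left).
Mar has 31 days: +31 → Apr 1, 2194 (109 left).
Apr has 30 days: +30 → May 1, 2194 (79 left).
May has 31 days: +31 → Jun 1, 2194 (48 left).
Jun has 30 days: +30 → Jul 1, 2194 (18 left).
+18 → Jul 19, 2194.

July 19, 2194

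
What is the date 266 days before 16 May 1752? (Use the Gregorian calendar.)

August 24, 1751

−16 → Apr 30, 1752 (end of Apr, 30 days; 250 left).
−30 → Mar 31, 1752 (end of Mar, 31 days; 220 left).
−31 → Feb 29, 1752 (end of Feb, 29 days; 189 left).
−29 → Jan 31, 1752 (end of Jan, 31 days; 160 left).
−31 → Dec 31, 1751 (end of Dec, 31 days; 129 left).
−31 → Nov 30, 1751 (end of Nov, 30 days; 98 left).
−30 → Oct 31, 1751 (end of Oct, 31 days; 68 left).
−31 → Sep 30, 1751 (end of Sep, 30 days; 37 left).
−30 → Aug 31, 1751 (end of Aug, 31 days; 7 left).
−7 → Aug 24, 1751.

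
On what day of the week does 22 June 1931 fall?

Monday

Doomsday rule: the anchor day for the 1900s is Wednesday. For year 31: 31÷12 = 2 r 7, and 7÷4 = 1, so 2+7+1 = 10.
Wednesday + 10 ≡ Saturday — that's 1931's doomsday.
In June the doomsday date is Jun 6.
Jun 22 is 16 days after Jun 6; 16 mod 7 = 2, so Saturday + 2 = Monday.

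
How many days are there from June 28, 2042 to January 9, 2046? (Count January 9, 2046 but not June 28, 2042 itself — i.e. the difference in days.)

1291

Jun 28, 2042 → Jun 28, 2043: 365 days.
Jun 28, 2043 → Jun 28, 2044: 366 days (Feb 29, 2044 is in that span).
Jun 28, 2044 → Jun 28, 2045: 365 days.
Jun 28, 2045 → Jul 28, 2045: 30 days (June has 30).
Jul 28, 2045 → Aug 28, 2045: 31 days (July has 31).
Aug 28, 2045 → Sep 28, 2045: 31 days (August has 31).
Sep 28, 2045 → Oct 28, 2045: 30 days (September has 30).
Oct 28, 2045 → Nov 28, 2045: 31 days (October has 31).
Nov 28, 2045 → Dec 28, 2045: 30 days (November has 30).
Dec 28, 2045 → Jan 9, 2046: 12 days.
Total: 1291 days.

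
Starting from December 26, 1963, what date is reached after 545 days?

+366 (one year; includes Feb 29, 1964) → Dec 26, 1964 (179 left).
Dec has 31 days: +6 → Jan 1, 1965 (173 left).
Jan has 31 days: +31 → Feb 1, 1965 (142 left).
Feb has 28 days: +28 → Mar 1, 1965 (114 left).
Mar has 31 days: +31 → Apr 1, 1965 (83 left).
Apr has 30 days: +30 → May 1, 1965 (53 left).
May has 31 days: +31 → Jun 1, 1965 (22 left).
+22 → Jun 23, 1965.

June 23, 1965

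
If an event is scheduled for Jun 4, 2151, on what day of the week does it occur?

Doomsday rule: the anchor day for the 2100s is Sunday. For year 51: 51÷12 = 4 r 3, and 3÷4 = 0, so 4+3+0 = 7.
Sunday + 7 ≡ Sunday — that's 2151's doomsday.
In June the doomsday date is Jun 6.
Jun 4 is 2 days before Jun 6; 2 mod 7 = 2, so Sunday − 2 = Friday.

Friday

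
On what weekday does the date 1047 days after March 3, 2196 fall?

Monday

Mar 3, 2196 is a Thursday.
1047 mod 7 = 4, so 1047 days after a Thursday is Thursday + 4 = Monday.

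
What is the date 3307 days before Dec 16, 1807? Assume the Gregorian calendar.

November 25, 1798

−365 (one year) → Dec 16, 1806 (2942 left).
−365 (one year) → Dec 16, 1805 (2577 left).
−365 (one year) → Dec 16, 1804 (2212 left).
−366 (one year; includes Feb 29, 1804) → Dec 16, 1803 (1846 left).
−365 (one year) → Dec 16, 1802 (1481 left).
−365 (one year) → Dec 16, 1801 (1116 left).
−365 (one year) → Dec 16, 1800 (751 left).
−365 (one year) → Dec 16, 1799 (386 left).
−16 → Nov 30, 1799 (end of Nov, 30 days; 370 left).
−30 → Oct 31, 1799 (end of Oct, 31 days; 340 left).
−31 → Sep 30, 1799 (end of Sep, 30 days; 309 left).
−30 → Aug 31, 1799 (end of Aug, 31 days; 279 left).
−31 → Jul 31, 1799 (end of Jul, 31 days; 248 left).
−31 → Jun 30, 1799 (end of Jun, 30 days; 217 left).
−30 → May 31, 1799 (end of May, 31 days; 187 left).
−31 → Apr 30, 1799 (end of Apr, 30 days; 156 left).
−30 → Mar 31, 1799 (end of Mar, 31 days; 126 left).
−31 → Feb 28, 1799 (end of Feb, 28 days; 95 left).
−28 → Jan 31, 1799 (end of Jan, 31 days; 67 left).
−31 → Dec 31, 1798 (end of Dec, 31 days; 36 left).
−31 → Nov 30, 1798 (end of Nov, 30 days; 5 left).
−5 → Nov 25, 1798.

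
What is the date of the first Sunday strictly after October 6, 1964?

Oct 6, 1964 is a Tuesday.
From Tuesday to the next Sunday is 5 days.
Oct 6, 1964 + 5 = Oct 11, 1964.

October 11, 1964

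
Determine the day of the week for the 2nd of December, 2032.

Thursday

Doomsday rule: the anchor day for the 2000s is Tuesday. For year 32: 32÷12 = 2 r 8, and 8÷4 = 2, so 2+8+2 = 12.
Tuesday + 12 ≡ Sunday — that's 2032's doomsday.
In December the doomsday date is Dec 12.
Dec 2 is 10 days before Dec 12; 10 mod 7 = 3, so Sunday − 3 = Thursday.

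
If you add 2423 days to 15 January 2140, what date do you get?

+366 (one year; includes Feb 29, 2140) → Jan 15, 2141 (2057 left).
+365 (one year) → Jan 15, 2142 (1692 left).
+365 (one year) → Jan 15, 2143 (1327 left).
+365 (one year) → Jan 15, 2144 (962 left).
+366 (one year; includes Feb 29, 2144) → Jan 15, 2145 (596 left).
+365 (one year) → Jan 15, 2146 (231 left).
Jan has 31 days: +17 → Feb 1, 2146 (214 left).
Feb has 28 days: +28 → Mar 1, 2146 (186 left).
Mar has 31 days: +31 → Apr 1, 2146 (155 left).
Apr has 30 days: +30 → May 1, 2146 (125 left).
May has 31 days: +31 → Jun 1, 2146 (94 left).
Jun has 30 days: +30 → Jul 1, 2146 (64 left).
Jul has 31 days: +31 → Aug 1, 2146 (33 left).
Aug has 31 days: +31 → Sep 1, 2146 (2 left).
+2 → Sep 3, 2146.

September 3, 2146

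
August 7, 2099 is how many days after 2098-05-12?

May 12, 2098 → May 12, 2099: 365 days.
May 12, 2099 → Jun 12, 2099: 31 days (May has 31).
Jun 12, 2099 → Jul 12, 2099: 30 days (June has 30).
Jul 12, 2099 → Aug 7, 2099: 26 days.
Total: 452 days.

452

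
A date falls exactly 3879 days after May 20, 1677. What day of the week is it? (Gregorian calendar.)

First find the weekday of May 20, 1677. Doomsday rule: the anchor day for the 1600s is Tuesday. For year 77: 77÷12 = 6 r 5, and 5÷4 = 1, so 6+5+1 = 12.
Tuesday + 12 ≡ Sunday — that's 1677's doomsday.
In May the doomsday date is May 9.
May 20 is 11 days after May 9; 11 mod 7 = 4, so Sunday + 4 = Thursday.
3879 mod 7 = 1, so 3879 days after a Thursday is Thursday + 1 = Friday.

Friday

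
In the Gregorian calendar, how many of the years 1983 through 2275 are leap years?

71

Multiples of 4 in [1983,2275]: 73.
Of those, multiples of 100: 3 (not leap unless ÷400).
Multiples of 400: 1.
Leap years = 73 − 3 + 1 = 71.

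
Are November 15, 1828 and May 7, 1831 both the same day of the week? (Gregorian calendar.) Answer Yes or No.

Yes

From Nov 15, 1828 to May 7, 1831 is 903 days.
903 mod 7 = 0, so they are the same weekday.
(Nov 15, 1828 is a Saturday; May 7, 1831 is a Saturday.)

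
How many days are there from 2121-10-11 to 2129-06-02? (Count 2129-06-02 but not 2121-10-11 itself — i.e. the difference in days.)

2791

Oct 11, 2121 → Oct 11, 2122: 365 days.
Oct 11, 2122 → Oct 11, 2123: 365 days.
Oct 11, 2123 → Oct 11, 2124: 366 days (Feb 29, 2124 is in that span).
Oct 11, 2124 → Oct 11, 2125: 365 days.
Oct 11, 2125 → Oct 11, 2126: 365 days.
Oct 11, 2126 → Oct 11, 2127: 365 days.
Oct 11, 2127 → Oct 11, 2128: 366 days (Feb 29, 2128 is in that span).
Oct 11, 2128 → Nov 11, 2128: 31 days (October has 31).
Nov 11, 2128 → Dec 11, 2128: 30 days (November has 30).
Dec 11, 2128 → Jan 11, 2129: 31 days (December has 31).
Jan 11, 2129 → Feb 11, 2129: 31 days (January has 31).
Feb 11, 2129 → Mar 11, 2129: 28 days (February has 28).
Mar 11, 2129 → Apr 11, 2129: 31 days (March has 31).
Apr 11, 2129 → May 11, 2129: 30 days (April has 30).
May 11, 2129 → Jun 2, 2129: 22 days.
Total: 2791 days.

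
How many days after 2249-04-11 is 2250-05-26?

Apr 11, 2249 → Apr 11, 2250: 365 days.
Apr 11, 2250 → May 11, 2250: 30 days (April has 30).
May 11, 2250 → May 26, 2250: 15 days.
Total: 410 days.

410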